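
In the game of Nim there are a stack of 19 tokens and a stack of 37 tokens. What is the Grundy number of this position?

Nim-sum: 19 ⊕ 37 = 54.

54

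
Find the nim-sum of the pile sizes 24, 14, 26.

12

Compute the nim-sum pairwise:
24 XOR 14 = 22
22 XOR 26 = 12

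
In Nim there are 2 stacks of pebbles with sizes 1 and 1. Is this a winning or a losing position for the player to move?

Losing position

Nim-sum: 1 XOR 1 = 0.
The nim-sum is 0, so this is a P-position: the player to move is in a losing position under optimal play.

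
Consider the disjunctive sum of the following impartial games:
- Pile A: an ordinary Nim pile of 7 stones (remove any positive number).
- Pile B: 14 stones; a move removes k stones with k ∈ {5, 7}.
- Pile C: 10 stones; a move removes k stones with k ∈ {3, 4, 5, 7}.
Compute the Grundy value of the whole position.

Pile A is a plain Nim pile of size 7, so its Grundy value is 7.
Grundy values for pile B (subtraction set {5, 7}):
g(0) = mex{} = 0
g(1) = mex{} = 0
g(2) = mex{} = 0
g(3) = mex{} = 0
g(4) = mex{} = 0
g(5) = mex{0} = 1
g(6) = mex{0} = 1
g(7) = mex{0} = 1
g(8) = mex{0} = 1
g(9) = mex{0} = 1
g(10) = mex{0,1} = 2
g(11) = mex{0,1} = 2
g(12) = mex{1} = 0
g(13) = mex{1} = 0
g(14) = mex{1} = 0
So g(14) = 0.
Grundy values for pile C (subtraction set {3, 4, 5, 7}):
g(0) = mex{} = 0
g(1) = mex{} = 0
g(2) = mex{} = 0
g(3) = mex{0} = 1
g(4) = mex{0} = 1
g(5) = mex{0} = 1
g(6) = mex{0,1} = 2
g(7) = mex{0,1} = 2
g(8) = mex{0,1} = 2
g(9) = mex{0,1,2} = 3
g(10) = mex{1,2} = 0
So g(10) = 0.
By the Sprague-Grundy theorem, the Grundy value of a sum of independent games is the XOR of the component values.
Combined value = 7 ⊕ 0 ⊕ 0 = 7.

7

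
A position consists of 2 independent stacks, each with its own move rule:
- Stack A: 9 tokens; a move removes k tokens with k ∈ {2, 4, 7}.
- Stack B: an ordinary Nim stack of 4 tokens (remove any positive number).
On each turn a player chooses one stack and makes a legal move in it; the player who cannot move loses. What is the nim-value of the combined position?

For stack A, compute g(0), g(1), … with moves {2, 4, 7}:
g(0) = mex{} = 0
g(1) = mex{} = 0
g(2) = mex{0} = 1
g(3) = mex{0} = 1
g(4) = mex{0,1} = 2
g(5) = mex{0,1} = 2
g(6) = mex{1,2} = 0
g(7) = mex{0,1,2} = 3
g(8) = mex{0,2} = 1
g(9) = mex{1,2,3} = 0
So g(9) = 0.
Stack B is a plain Nim stack of size 4, so its Grundy value is 4.
The value of a disjunctive sum is the nim-sum of the parts.
Combined value = 0 XOR 4 = 4.

4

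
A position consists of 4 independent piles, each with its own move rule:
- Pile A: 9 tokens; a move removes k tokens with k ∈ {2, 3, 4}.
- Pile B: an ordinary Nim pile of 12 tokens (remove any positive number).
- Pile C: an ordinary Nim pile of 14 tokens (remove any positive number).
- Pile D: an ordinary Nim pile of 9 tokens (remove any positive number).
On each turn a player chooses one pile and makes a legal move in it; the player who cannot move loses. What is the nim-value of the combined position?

10

Grundy values for pile A (subtraction set {2, 3, 4}):
k:     0  1  2  3  4  5  6  7  8  9
g(k):  0  0  1  1  2  2  0  0  1  1
So g(9) = 1.
Pile B is a plain Nim pile of size 12, so its Grundy value is 12.
Pile C is a plain Nim pile of size 14, so its Grundy value is 14.
Pile D is a plain Nim pile of size 9, so its Grundy value is 9.
The value of a disjunctive sum is the nim-sum of the parts.
Combined value = 1 XOR 12 XOR 14 XOR 9 = 10.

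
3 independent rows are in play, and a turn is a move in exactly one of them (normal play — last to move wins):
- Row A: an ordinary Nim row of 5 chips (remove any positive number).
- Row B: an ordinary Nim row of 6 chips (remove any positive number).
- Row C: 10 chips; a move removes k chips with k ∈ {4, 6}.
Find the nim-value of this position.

3

Row A is a plain Nim row of size 5, so its Grundy value is 5.
Row B is a plain Nim row of size 6, so its Grundy value is 6.
Grundy values for row C (subtraction set {4, 6}):
g(0) = mex{} = 0
g(1) = mex{} = 0
g(2) = mex{} = 0
g(3) = mex{} = 0
g(4) = mex{0} = 1
g(5) = mex{0} = 1
g(6) = mex{0} = 1
g(7) = mex{0} = 1
g(8) = mex{0,1} = 2
g(9) = mex{0,1} = 2
g(10) = mex{1} = 0
So g(10) = 0.
By the Sprague-Grundy theorem, the Grundy value of a sum of independent games is the XOR of the component values.
Combined value = 5 ⊕ 6 ⊕ 0 = 3.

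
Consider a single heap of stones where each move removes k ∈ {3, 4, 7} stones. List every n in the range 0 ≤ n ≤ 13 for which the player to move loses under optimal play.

0, 1, 2, 10, 11, 12

Build the Grundy sequence with g(k) = mex{g(k−s) : s ∈ {3, 4, 7}, s ≤ k}:
k:     0  1  2  3  4  5  6  7  8  9 10 11 12 13
g(k):  0  0  0  1  1  1  2  2  2  3  0  0  0  1
The P-positions (g = 0) in 0..13 are 0, 1, 2, 10, 11, 12.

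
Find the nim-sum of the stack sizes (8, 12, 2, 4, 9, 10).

Compute the nim-sum pairwise:
8 ^ 12 = 4
4 ^ 2 = 6
6 ^ 4 = 2
2 ^ 9 = 11
11 ^ 10 = 1

1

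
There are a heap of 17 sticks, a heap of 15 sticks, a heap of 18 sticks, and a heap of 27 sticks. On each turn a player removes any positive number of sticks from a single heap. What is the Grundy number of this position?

23

Compute the nim-sum pairwise:
17 ^ 15 = 30
30 ^ 18 = 12
12 ^ 27 = 23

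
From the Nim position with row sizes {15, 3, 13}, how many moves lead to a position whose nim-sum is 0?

3

Nim-sum: 15 XOR 3 XOR 13 = 1.
The overall nim-sum is X = 1. A row of size p has a winning move iff p XOR X < p (reduce it to p XOR X).
  15: 15 XOR 1 = 14 < 15 — winning move (to 14).
  3: 3 XOR 1 = 2 < 3 — winning move (to 2).
  13: 13 XOR 1 = 12 < 13 — winning move (to 12).
That gives 3 winning moves.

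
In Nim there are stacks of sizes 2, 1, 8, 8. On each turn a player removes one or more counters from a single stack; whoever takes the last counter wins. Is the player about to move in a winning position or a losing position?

Compute the nim-sum pairwise:
2 ^ 1 = 3
3 ^ 8 = 11
11 ^ 8 = 3
The nim-sum is 3 ≠ 0, so this is an N-position: the player to move can win.

Winning position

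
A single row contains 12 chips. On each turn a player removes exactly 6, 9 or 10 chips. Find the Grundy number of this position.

Compute g(0), g(1), … for moves {6, 9, 10}:
g(0) = mex{} = 0
g(1) = mex{} = 0
g(2) = mex{} = 0
g(3) = mex{} = 0
g(4) = mex{} = 0
g(5) = mex{} = 0
g(6) = mex{0} = 1
g(7) = mex{0} = 1
g(8) = mex{0} = 1
g(9) = mex{0} = 1
g(10) = mex{0} = 1
g(11) = mex{0} = 1
g(12) = mex{0,1} = 2
So g(12) = 2.

2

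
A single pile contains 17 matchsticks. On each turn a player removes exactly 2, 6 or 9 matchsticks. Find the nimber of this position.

1

Build the Grundy sequence with g(k) = mex{g(k−s) : s ∈ {2, 6, 9}, s ≤ k}:
k:     0  1  2  3  4  5  6  7  8  9 10 11 12 13 14 15 16 17
g(k):  0  0  1  1  0  0  1  1  0  2  1  3  0  2  1  0  0  1
So g(17) = 1.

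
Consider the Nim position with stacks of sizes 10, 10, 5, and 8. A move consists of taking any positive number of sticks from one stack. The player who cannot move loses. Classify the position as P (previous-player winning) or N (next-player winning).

N-position

Nim-sum: 10 ^ 10 ^ 5 ^ 8 = 13.
The nim-sum is 13 ≠ 0, so this is an N-position: the player to move can win.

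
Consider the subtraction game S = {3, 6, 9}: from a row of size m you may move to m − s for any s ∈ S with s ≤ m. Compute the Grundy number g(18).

2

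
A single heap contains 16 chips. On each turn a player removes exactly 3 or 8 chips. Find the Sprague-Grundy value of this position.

1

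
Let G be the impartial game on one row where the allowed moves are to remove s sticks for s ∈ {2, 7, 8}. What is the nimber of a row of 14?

0

Build the Grundy sequence with g(k) = mex{g(k−s) : s ∈ {2, 7, 8}, s ≤ k}:
k:     0  1  2  3  4  5  6  7  8  9 10 11 12 13 14
g(k):  0  0  1  1  0  0  1  1  2  2  0  3  1  2  0
So g(14) = 0.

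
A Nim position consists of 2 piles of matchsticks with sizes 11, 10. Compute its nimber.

Compute the nim-sum pairwise:
11 XOR 10 = 1

1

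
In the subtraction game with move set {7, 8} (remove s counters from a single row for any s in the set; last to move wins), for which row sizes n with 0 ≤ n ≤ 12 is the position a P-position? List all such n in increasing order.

Build the Grundy sequence with g(k) = mex{g(k−s) : s ∈ {7, 8}, s ≤ k}:
g(0) = mex{} = 0
g(1) = mex{} = 0
g(2) = mex{} = 0
g(3) = mex{} = 0
g(4) = mex{} = 0
g(5) = mex{} = 0
g(6) = mex{} = 0
g(7) = mex{0} = 1
g(8) = mex{0} = 1
g(9) = mex{0} = 1
g(10) = mex{0} = 1
g(11) = mex{0} = 1
g(12) = mex{0} = 1
The P-positions (g = 0) in 0..12 are 0, 1, 2, 3, 4, 5, 6.

0, 1, 2, 3, 4, 5, 6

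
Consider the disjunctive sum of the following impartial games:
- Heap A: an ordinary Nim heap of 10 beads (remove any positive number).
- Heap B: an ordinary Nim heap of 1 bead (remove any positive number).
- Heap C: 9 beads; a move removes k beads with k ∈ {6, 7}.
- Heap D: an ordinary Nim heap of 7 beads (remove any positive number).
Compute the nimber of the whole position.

13

Heap A is a plain Nim heap of size 10, so its Grundy value is 10.
Heap B is a plain Nim heap of size 1, so its Grundy value is 1.
For heap C, compute g(0), g(1), … with moves {6, 7}:
k:     0  1  2  3  4  5  6  7  8  9
g(k):  0  0  0  0  0  0  1  1  1  1
So g(9) = 1.
Heap D is a plain Nim heap of size 7, so its Grundy value is 7.
By the Sprague-Grundy theorem, the Grundy value of a sum of independent games is the XOR of the component values.
Combined value = 10 ⊕ 1 ⊕ 1 ⊕ 7 = 13.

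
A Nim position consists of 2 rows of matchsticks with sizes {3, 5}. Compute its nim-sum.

6

Nim-sum: 3 XOR 5 = 6.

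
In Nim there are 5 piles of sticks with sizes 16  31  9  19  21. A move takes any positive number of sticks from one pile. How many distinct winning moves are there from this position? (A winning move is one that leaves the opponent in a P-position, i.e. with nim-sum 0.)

Nim-sum: 16 ⊕ 31 ⊕ 9 ⊕ 19 ⊕ 21 = 0.
The nim-sum is already 0, so every move leaves a nonzero nim-sum — there are no winning moves.

0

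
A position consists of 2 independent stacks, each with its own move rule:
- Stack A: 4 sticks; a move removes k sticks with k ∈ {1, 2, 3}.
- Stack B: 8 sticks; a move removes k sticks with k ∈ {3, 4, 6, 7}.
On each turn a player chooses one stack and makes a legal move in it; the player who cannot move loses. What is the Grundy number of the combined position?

2

Build the Grundy sequence for stack A with g(k) = mex{g(k−s) : s ∈ {1, 2, 3}, s ≤ k}:
k:     0  1  2  3  4
g(k):  0  1  2  3  0
So g(4) = 0.
Build the Grundy sequence for stack B with g(k) = mex{g(k−s) : s ∈ {3, 4, 6, 7}, s ≤ k}:
k:     0  1  2  3  4  5  6  7  8
g(k):  0  0  0  1  1  1  2  2  2
So g(8) = 2.
By the Sprague-Grundy theorem, the Grundy value of a sum of independent games is the XOR of the component values.
Combined value = 0 XOR 2 = 2.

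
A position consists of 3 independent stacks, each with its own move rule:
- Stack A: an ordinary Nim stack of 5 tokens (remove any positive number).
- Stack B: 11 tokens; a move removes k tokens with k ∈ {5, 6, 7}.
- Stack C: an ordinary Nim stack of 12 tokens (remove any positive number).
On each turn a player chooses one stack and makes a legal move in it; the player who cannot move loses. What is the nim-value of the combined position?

11

Stack A is a plain Nim stack of size 5, so its Grundy value is 5.
Build the Grundy sequence for stack B with g(k) = mex{g(k−s) : s ∈ {5, 6, 7}, s ≤ k}:
g(0) = mex{} = 0
g(1) = mex{} = 0
g(2) = mex{} = 0
g(3) = mex{} = 0
g(4) = mex{} = 0
g(5) = mex{0} = 1
g(6) = mex{0} = 1
g(7) = mex{0} = 1
g(8) = mex{0} = 1
g(9) = mex{0} = 1
g(10) = mex{0,1} = 2
g(11) = mex{0,1} = 2
So g(11) = 2.
Stack C is a plain Nim stack of size 12, so its Grundy value is 12.
The value of a disjunctive sum is the nim-sum of the parts.
Combined value = 5 ⊕ 2 ⊕ 12 = 11.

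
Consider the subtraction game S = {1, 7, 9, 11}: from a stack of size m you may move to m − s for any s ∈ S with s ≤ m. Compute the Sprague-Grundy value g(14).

0

Compute g(0), g(1), … for moves {1, 7, 9, 11}:
k:     0  1  2  3  4  5  6  7  8  9 10 11 12 13 14
g(k):  0  1  0  1  0  1  0  1  0  1  0  1  0  1  0
So g(14) = 0.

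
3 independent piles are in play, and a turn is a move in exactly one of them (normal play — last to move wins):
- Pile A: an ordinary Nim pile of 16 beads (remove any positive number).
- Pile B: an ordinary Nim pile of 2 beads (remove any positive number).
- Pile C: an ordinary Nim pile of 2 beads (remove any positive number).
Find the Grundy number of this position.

16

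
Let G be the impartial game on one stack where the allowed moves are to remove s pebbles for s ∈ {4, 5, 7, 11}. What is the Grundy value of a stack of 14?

3

Grundy values for subtraction set {4, 5, 7, 11}:
g(0) = mex{} = 0
g(1) = mex{} = 0
g(2) = mex{} = 0
g(3) = mex{} = 0
g(4) = mex{0} = 1
g(5) = mex{0} = 1
g(6) = mex{0} = 1
g(7) = mex{0} = 1
g(8) = mex{0,1} = 2
g(9) = mex{0,1} = 2
g(10) = mex{0,1} = 2
g(11) = mex{0,1} = 2
g(12) = mex{0,1,2} = 3
g(13) = mex{0,1,2} = 3
g(14) = mex{0,1,2} = 3
So g(14) = 3.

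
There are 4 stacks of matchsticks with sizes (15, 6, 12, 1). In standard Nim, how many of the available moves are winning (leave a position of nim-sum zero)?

Compute the nim-sum pairwise:
15 XOR 6 = 9
9 XOR 12 = 5
5 XOR 1 = 4
The overall nim-sum is X = 4. A stack of size p has a winning move iff p XOR X < p (reduce it to p XOR X).
  15: 15 XOR 4 = 11 < 15 — winning move (to 11).
  6: 6 XOR 4 = 2 < 6 — winning move (to 2).
  12: 12 XOR 4 = 8 < 12 — winning move (to 8).
  1: 1 XOR 4 = 5 ≥ 1 — no move.
That gives 3 winning moves.

3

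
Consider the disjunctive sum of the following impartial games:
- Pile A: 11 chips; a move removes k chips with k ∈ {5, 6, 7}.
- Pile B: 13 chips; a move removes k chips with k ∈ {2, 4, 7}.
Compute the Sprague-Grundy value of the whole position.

0

Build the Grundy sequence for pile A with g(k) = mex{g(k−s) : s ∈ {5, 6, 7}, s ≤ k}:
g(0) = mex{} = 0
g(1) = mex{} = 0
g(2) = mex{} = 0
g(3) = mex{} = 0
g(4) = mex{} = 0
g(5) = mex{0} = 1
g(6) = mex{0} = 1
g(7) = mex{0} = 1
g(8) = mex{0} = 1
g(9) = mex{0} = 1
g(10) = mex{0,1} = 2
g(11) = mex{0,1} = 2
So g(11) = 2.
Build the Grundy sequence for pile B with g(k) = mex{g(k−s) : s ∈ {2, 4, 7}, s ≤ k}:
k:     0  1  2  3  4  5  6  7  8  9 10 11 12 13
g(k):  0  0  1  1  2  2  0  3  1  0  2  1  0  2
So g(13) = 2.
The value of a disjunctive sum is the nim-sum of the parts.
Combined value = 2 ⊕ 2 = 0.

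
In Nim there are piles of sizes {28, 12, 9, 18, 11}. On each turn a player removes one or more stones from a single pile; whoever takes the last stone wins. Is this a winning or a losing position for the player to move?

Losing position

Compute the nim-sum pairwise:
28 ⊕ 12 = 16
16 ⊕ 9 = 25
25 ⊕ 18 = 11
11 ⊕ 11 = 0
The nim-sum is 0, so this is a P-position: the player to move is in a losing position under optimal play.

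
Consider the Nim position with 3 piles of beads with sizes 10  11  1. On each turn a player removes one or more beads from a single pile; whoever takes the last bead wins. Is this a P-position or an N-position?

P-position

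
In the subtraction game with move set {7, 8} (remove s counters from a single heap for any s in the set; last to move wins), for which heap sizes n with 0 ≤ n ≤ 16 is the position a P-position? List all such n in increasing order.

0, 1, 2, 3, 4, 5, 6, 15, 16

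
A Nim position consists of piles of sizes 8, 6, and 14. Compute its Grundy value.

0

Nim-sum: 8 ^ 6 ^ 14 = 0.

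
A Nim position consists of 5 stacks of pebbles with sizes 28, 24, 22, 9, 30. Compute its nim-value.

Nim-sum: 28 ⊕ 24 ⊕ 22 ⊕ 9 ⊕ 30 = 5.

5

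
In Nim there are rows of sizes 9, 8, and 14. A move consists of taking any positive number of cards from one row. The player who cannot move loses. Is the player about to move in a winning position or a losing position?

Compute the nim-sum pairwise:
9 ⊕ 8 = 1
1 ⊕ 14 = 15
The nim-sum is 15 ≠ 0, so this is an N-position: the player to move can win.

Winning position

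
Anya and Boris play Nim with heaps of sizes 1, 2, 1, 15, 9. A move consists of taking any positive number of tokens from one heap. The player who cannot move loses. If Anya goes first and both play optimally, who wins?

Nim-sum: 1 ^ 2 ^ 1 ^ 15 ^ 9 = 4.
The nim-sum is 4 ≠ 0, so this is an N-position: the player to move can win; Anya has a winning move.

Anya wins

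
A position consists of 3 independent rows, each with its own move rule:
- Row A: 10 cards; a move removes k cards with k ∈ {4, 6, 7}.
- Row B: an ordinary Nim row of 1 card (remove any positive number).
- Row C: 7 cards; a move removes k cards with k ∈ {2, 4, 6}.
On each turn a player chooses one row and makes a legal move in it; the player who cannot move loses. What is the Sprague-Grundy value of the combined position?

0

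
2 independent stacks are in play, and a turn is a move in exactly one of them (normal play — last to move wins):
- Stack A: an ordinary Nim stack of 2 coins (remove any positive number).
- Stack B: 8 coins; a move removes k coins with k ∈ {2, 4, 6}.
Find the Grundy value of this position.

2

Stack A is a plain Nim stack of size 2, so its Grundy value is 2.
Build the Grundy sequence for stack B with g(k) = mex{g(k−s) : s ∈ {2, 4, 6}, s ≤ k}:
k:     0  1  2  3  4  5  6  7  8
g(k):  0  0  1  1  2  2  3  3  0
So g(8) = 0.
By the Sprague-Grundy theorem, the Grundy value of a sum of independent games is the XOR of the component values.
Combined value = 2 XOR 0 = 2.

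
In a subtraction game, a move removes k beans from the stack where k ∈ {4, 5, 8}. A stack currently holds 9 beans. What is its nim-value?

Grundy values for subtraction set {4, 5, 8}:
g(0) = mex{} = 0
g(1) = mex{} = 0
g(2) = mex{} = 0
g(3) = mex{} = 0
g(4) = mex{0} = 1
g(5) = mex{0} = 1
g(6) = mex{0} = 1
g(7) = mex{0} = 1
g(8) = mex{0,1} = 2
g(9) = mex{0,1} = 2
So g(9) = 2.

2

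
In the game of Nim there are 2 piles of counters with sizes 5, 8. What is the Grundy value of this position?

Bitwise XOR of the heap sizes:
  0101  (5)
  1000  (8)
  ----
  1101  (13)

13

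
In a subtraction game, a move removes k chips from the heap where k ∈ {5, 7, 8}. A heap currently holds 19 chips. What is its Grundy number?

Grundy values for subtraction set {5, 7, 8}:
k:     0  1  2  3  4  5  6  7  8  9 10 11 12 13 14 15 16 17 18 19
g(k):  0  0  0  0  0  1  1  1  1  1  2  2  2  0  0  0  0  0  1  1
So g(19) = 1.

1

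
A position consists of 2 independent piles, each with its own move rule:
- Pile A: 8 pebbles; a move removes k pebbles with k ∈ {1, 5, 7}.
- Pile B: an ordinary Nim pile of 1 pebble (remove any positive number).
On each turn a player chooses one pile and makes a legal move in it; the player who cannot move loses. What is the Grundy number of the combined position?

For pile A, compute g(0), g(1), … with moves {1, 5, 7}:
g(0) = mex{} = 0
g(1) = mex{0} = 1
g(2) = mex{1} = 0
g(3) = mex{0} = 1
g(4) = mex{1} = 0
g(5) = mex{0} = 1
g(6) = mex{1} = 0
g(7) = mex{0} = 1
g(8) = mex{1} = 0
So g(8) = 0.
Pile B is a plain Nim pile of size 1, so its Grundy value is 1.
By the Sprague-Grundy theorem, the Grundy value of a sum of independent games is the XOR of the component values.
Combined value = 0 XOR 1 = 1.

1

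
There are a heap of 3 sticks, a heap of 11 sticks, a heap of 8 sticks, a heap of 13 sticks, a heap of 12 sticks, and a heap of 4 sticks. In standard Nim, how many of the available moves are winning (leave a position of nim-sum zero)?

Compute the nim-sum pairwise:
3 XOR 11 = 8
8 XOR 8 = 0
0 XOR 13 = 13
13 XOR 12 = 1
1 XOR 4 = 5
The overall nim-sum is X = 5. A heap of size p has a winning move iff p XOR X < p (reduce it to p XOR X).
  3: 3 XOR 5 = 6 ≥ 3 — no move.
  11: 11 XOR 5 = 14 ≥ 11 — no move.
  8: 8 XOR 5 = 13 ≥ 8 — no move.
  13: 13 XOR 5 = 8 < 13 — winning move (to 8).
  12: 12 XOR 5 = 9 < 12 — winning move (to 9).
  4: 4 XOR 5 = 1 < 4 — winning move (to 1).
That gives 3 winning moves.

3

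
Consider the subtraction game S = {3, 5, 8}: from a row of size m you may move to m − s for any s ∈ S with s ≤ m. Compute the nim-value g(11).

Grundy values for subtraction set {3, 5, 8}:
k:     0  1  2  3  4  5  6  7  8  9 10 11
g(k):  0  0  0  1  1  1  2  2  2  3  3  0
So g(11) = 0.

0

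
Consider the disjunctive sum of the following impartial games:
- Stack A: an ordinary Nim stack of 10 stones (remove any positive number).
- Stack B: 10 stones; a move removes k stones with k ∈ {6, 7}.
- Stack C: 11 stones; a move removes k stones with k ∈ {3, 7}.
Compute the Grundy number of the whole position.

11

Stack A is a plain Nim stack of size 10, so its Grundy value is 10.
For stack B, compute g(0), g(1), … with moves {6, 7}:
g(0) = mex{} = 0
g(1) = mex{} = 0
g(2) = mex{} = 0
g(3) = mex{} = 0
g(4) = mex{} = 0
g(5) = mex{} = 0
g(6) = mex{0} = 1
g(7) = mex{0} = 1
g(8) = mex{0} = 1
g(9) = mex{0} = 1
g(10) = mex{0} = 1
So g(10) = 1.
Grundy values for stack C (subtraction set {3, 7}):
g(0) = mex{} = 0
g(1) = mex{} = 0
g(2) = mex{} = 0
g(3) = mex{0} = 1
g(4) = mex{0} = 1
g(5) = mex{0} = 1
g(6) = mex{1} = 0
g(7) = mex{0,1} = 2
g(8) = mex{0,1} = 2
g(9) = mex{0} = 1
g(10) = mex{1,2} = 0
g(11) = mex{1,2} = 0
So g(11) = 0.
The value of a disjunctive sum is the nim-sum of the parts.
Combined value = 10 ⊕ 1 ⊕ 0 = 11.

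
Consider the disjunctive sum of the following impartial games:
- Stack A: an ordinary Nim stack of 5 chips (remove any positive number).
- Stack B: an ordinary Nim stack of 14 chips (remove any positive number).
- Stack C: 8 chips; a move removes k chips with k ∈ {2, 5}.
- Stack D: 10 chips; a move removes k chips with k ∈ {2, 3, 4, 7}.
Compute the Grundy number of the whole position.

Stack A is a plain Nim stack of size 5, so its Grundy value is 5.
Stack B is a plain Nim stack of size 14, so its Grundy value is 14.
Build the Grundy sequence for stack C with g(k) = mex{g(k−s) : s ∈ {2, 5}, s ≤ k}:
k:     0  1  2  3  4  5  6  7  8
g(k):  0  0  1  1  0  2  1  0  0
So g(8) = 0.
For stack D, compute g(0), g(1), … with moves {2, 3, 4, 7}:
g(0) = mex{} = 0
g(1) = mex{} = 0
g(2) = mex{0} = 1
g(3) = mex{0} = 1
g(4) = mex{0,1} = 2
g(5) = mex{0,1} = 2
g(6) = mex{1,2} = 0
g(7) = mex{0,1,2} = 3
g(8) = mex{0,2} = 1
g(9) = mex{0,1,2,3} = 4
g(10) = mex{0,1,3} = 2
So g(10) = 2.
The value of a disjunctive sum is the nim-sum of the parts.
Combined value = 5 ⊕ 14 ⊕ 0 ⊕ 2 = 9.

9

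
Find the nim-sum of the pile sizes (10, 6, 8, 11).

15

Compute the nim-sum pairwise:
10 XOR 6 = 12
12 XOR 8 = 4
4 XOR 11 = 15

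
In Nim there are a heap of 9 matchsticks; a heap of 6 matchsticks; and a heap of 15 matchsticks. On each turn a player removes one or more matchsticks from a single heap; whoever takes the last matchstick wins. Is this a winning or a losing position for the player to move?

Losing position

Nim-sum: 9 ⊕ 6 ⊕ 15 = 0.
The nim-sum is 0, so this is a P-position: the player to move is in a losing position under optimal play.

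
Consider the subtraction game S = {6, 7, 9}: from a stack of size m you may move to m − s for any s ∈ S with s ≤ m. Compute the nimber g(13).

2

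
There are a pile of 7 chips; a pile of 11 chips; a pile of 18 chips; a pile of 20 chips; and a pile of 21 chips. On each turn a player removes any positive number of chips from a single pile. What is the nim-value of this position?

31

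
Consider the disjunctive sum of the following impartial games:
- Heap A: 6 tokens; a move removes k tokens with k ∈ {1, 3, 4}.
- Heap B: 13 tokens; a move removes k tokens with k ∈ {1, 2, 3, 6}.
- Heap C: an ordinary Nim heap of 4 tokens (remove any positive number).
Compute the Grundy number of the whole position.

7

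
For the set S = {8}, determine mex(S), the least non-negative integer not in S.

0 is not in the set, so the mex is 0.

0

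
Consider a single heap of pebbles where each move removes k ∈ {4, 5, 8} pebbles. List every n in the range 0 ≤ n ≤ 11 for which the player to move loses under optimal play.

Build the Grundy sequence with g(k) = mex{g(k−s) : s ∈ {4, 5, 8}, s ≤ k}:
k:     0  1  2  3  4  5  6  7  8  9 10 11
g(k):  0  0  0  0  1  1  1  1  2  2  2  2
The P-positions (g = 0) in 0..11 are 0, 1, 2, 3.

0, 1, 2, 3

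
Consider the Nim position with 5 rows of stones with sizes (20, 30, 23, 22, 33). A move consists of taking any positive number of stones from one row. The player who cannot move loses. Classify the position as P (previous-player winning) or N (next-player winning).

Nim-sum: 20 XOR 30 XOR 23 XOR 22 XOR 33 = 42.
The nim-sum is 42 ≠ 0, so this is an N-position: the player to move can win.

N-position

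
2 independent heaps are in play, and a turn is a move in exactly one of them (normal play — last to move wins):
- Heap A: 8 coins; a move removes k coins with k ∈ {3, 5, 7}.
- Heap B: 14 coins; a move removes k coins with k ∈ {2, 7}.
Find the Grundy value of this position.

2

Grundy values for heap A (subtraction set {3, 5, 7}):
g(0) = mex{} = 0
g(1) = mex{} = 0
g(2) = mex{} = 0
g(3) = mex{0} = 1
g(4) = mex{0} = 1
g(5) = mex{0} = 1
g(6) = mex{0,1} = 2
g(7) = mex{0,1} = 2
g(8) = mex{0,1} = 2
So g(8) = 2.
For heap B, compute g(0), g(1), … with moves {2, 7}:
g(0) = mex{} = 0
g(1) = mex{} = 0
g(2) = mex{0} = 1
g(3) = mex{0} = 1
g(4) = mex{1} = 0
g(5) = mex{1} = 0
g(6) = mex{0} = 1
g(7) = mex{0} = 1
g(8) = mex{0,1} = 2
g(9) = mex{1} = 0
g(10) = mex{1,2} = 0
g(11) = mex{0} = 1
g(12) = mex{0} = 1
g(13) = mex{1} = 0
g(14) = mex{1} = 0
So g(14) = 0.
The value of a disjunctive sum is the nim-sum of the parts.
Combined value = 2 XOR 0 = 2.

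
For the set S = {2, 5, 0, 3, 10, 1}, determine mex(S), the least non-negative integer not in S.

4

The values 0, 1, 2, 3 are all present; 4 is the first non-negative integer missing from the set.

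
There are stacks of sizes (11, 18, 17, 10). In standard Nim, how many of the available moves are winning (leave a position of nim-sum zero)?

3

Nim-sum: 11 ^ 18 ^ 17 ^ 10 = 2.
The overall nim-sum is X = 2. A stack of size p has a winning move iff p XOR X < p (reduce it to p XOR X).
  11: 11 XOR 2 = 9 < 11 — winning move (to 9).
  18: 18 XOR 2 = 16 < 18 — winning move (to 16).
  17: 17 XOR 2 = 19 ≥ 17 — no move.
  10: 10 XOR 2 = 8 < 10 — winning move (to 8).
That gives 3 winning moves.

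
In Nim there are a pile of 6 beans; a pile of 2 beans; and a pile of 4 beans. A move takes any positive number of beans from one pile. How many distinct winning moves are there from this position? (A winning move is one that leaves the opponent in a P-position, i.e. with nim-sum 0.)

0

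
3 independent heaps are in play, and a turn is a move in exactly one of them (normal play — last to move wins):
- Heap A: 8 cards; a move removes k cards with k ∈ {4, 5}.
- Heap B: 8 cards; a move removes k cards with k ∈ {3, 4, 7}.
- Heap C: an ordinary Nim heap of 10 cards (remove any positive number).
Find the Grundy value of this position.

For heap A, compute g(0), g(1), … with moves {4, 5}:
g(0) = mex{} = 0
g(1) = mex{} = 0
g(2) = mex{} = 0
g(3) = mex{} = 0
g(4) = mex{0} = 1
g(5) = mex{0} = 1
g(6) = mex{0} = 1
g(7) = mex{0} = 1
g(8) = mex{0,1} = 2
So g(8) = 2.
Grundy values for heap B (subtraction set {3, 4, 7}):
k:     0  1  2  3  4  5  6  7  8
g(k):  0  0  0  1  1  1  2  2  2
So g(8) = 2.
Heap C is a plain Nim heap of size 10, so its Grundy value is 10.
By the Sprague-Grundy theorem, the Grundy value of a sum of independent games is the XOR of the component values.
Combined value = 2 XOR 2 XOR 10 = 10.

10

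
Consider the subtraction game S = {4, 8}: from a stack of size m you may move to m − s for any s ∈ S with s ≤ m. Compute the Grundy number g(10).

2

Grundy values for subtraction set {4, 8}:
g(0) = mex{} = 0
g(1) = mex{} = 0
g(2) = mex{} = 0
g(3) = mex{} = 0
g(4) = mex{0} = 1
g(5) = mex{0} = 1
g(6) = mex{0} = 1
g(7) = mex{0} = 1
g(8) = mex{0,1} = 2
g(9) = mex{0,1} = 2
g(10) = mex{0,1} = 2
So g(10) = 2.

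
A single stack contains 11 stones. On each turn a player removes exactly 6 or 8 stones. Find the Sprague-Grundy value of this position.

1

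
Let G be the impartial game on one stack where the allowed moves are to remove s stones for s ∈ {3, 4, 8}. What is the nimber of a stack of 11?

Build the Grundy sequence with g(k) = mex{g(k−s) : s ∈ {3, 4, 8}, s ≤ k}:
k:     0  1  2  3  4  5  6  7  8  9 10 11
g(k):  0  0  0  1  1  1  2  0  2  3  1  3
So g(11) = 3.

3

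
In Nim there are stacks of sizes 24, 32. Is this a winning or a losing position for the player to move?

Compute the nim-sum pairwise:
24 ⊕ 32 = 56
The nim-sum is 56 ≠ 0, so this is an N-position: the player to move can win.

Winning position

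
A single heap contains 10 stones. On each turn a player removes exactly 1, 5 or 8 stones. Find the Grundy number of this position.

Grundy values for subtraction set {1, 5, 8}:
k:     0  1  2  3  4  5  6  7  8  9 10
g(k):  0  1  0  1  0  1  0  1  2  3  2
So g(10) = 2.

2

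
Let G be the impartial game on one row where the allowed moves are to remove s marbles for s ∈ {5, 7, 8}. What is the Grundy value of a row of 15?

0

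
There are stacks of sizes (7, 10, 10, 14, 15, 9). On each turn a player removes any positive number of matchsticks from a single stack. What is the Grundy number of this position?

Nim-sum: 7 ^ 10 ^ 10 ^ 14 ^ 15 ^ 9 = 15.

15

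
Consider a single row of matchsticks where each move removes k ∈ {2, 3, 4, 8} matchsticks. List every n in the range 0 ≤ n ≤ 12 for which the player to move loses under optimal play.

Grundy values for subtraction set {2, 3, 4, 8}:
k:     0  1  2  3  4  5  6  7  8  9 10 11 12
g(k):  0  0  1  1  2  2  0  0  1  1  2  2  0
The P-positions (g = 0) in 0..12 are 0, 1, 6, 7, 12.

0, 1, 6, 7, 12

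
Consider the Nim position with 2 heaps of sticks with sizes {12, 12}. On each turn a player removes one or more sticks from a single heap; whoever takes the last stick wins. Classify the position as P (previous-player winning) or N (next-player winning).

Write each in binary and XOR column by column:
  1100  (12)
  1100  (12)
  ----
  0000  (0)
The nim-sum is 0, so this is a P-position: the player to move is in a losing position under optimal play.

P-position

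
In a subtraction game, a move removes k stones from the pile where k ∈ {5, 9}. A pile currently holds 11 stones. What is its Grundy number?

2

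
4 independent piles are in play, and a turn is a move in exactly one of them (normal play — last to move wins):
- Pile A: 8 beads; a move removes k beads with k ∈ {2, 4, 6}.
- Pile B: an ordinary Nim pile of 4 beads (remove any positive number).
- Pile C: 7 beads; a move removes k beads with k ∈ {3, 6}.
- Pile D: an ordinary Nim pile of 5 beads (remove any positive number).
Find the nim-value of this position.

For pile A, compute g(0), g(1), … with moves {2, 4, 6}:
k:     0  1  2  3  4  5  6  7  8
g(k):  0  0  1  1  2  2  3  3  0
So g(8) = 0.
Pile B is a plain Nim pile of size 4, so its Grundy value is 4.
Build the Grundy sequence for pile C with g(k) = mex{g(k−s) : s ∈ {3, 6}, s ≤ k}:
g(0) = mex{} = 0
g(1) = mex{} = 0
g(2) = mex{} = 0
g(3) = mex{0} = 1
g(4) = mex{0} = 1
g(5) = mex{0} = 1
g(6) = mex{0,1} = 2
g(7) = mex{0,1} = 2
So g(7) = 2.
Pile D is a plain Nim pile of size 5, so its Grundy value is 5.
The value of a disjunctive sum is the nim-sum of the parts.
Combined value = 0 XOR 4 XOR 2 XOR 5 = 3.

3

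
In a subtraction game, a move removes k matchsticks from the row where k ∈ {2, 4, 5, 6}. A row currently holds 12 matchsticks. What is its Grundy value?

Grundy values for subtraction set {2, 4, 5, 6}:
g(0) = mex{} = 0
g(1) = mex{} = 0
g(2) = mex{0} = 1
g(3) = mex{0} = 1
g(4) = mex{0,1} = 2
g(5) = mex{0,1} = 2
g(6) = mex{0,1,2} = 3
g(7) = mex{0,1,2} = 3
g(8) = mex{1,2,3} = 0
g(9) = mex{1,2,3} = 0
g(10) = mex{0,2,3} = 1
g(11) = mex{0,2,3} = 1
g(12) = mex{0,1,3} = 2
So g(12) = 2.

2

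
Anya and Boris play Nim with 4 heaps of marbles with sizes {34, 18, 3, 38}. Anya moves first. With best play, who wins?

Write each in binary and XOR column by column:
  100010  (34)
  010010  (18)
  000011  (3)
  100110  (38)
  ------
  010101  (21)
The nim-sum is 21 ≠ 0, so this is an N-position: the player to move can win; Anya has a winning move.

Anya wins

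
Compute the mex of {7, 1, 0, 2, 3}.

4

The values 0, 1, 2, 3 are all present; 4 is the first non-negative integer missing from the set.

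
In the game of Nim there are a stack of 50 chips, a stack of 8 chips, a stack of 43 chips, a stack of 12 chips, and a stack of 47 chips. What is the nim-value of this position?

Nim-sum: 50 XOR 8 XOR 43 XOR 12 XOR 47 = 50.

50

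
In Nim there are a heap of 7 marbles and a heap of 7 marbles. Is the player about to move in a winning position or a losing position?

Losing position

Write each in binary and XOR column by column:
  111  (7)
  111  (7)
  ---
  000  (0)
The nim-sum is 0, so this is a P-position: the player to move is in a losing position under optimal play.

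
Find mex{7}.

0

0 is not in the set, so the mex is 0.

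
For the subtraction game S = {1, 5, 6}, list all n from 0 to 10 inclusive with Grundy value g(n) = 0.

0, 2, 4

Grundy values for subtraction set {1, 5, 6}:
g(0) = mex{} = 0
g(1) = mex{0} = 1
g(2) = mex{1} = 0
g(3) = mex{0} = 1
g(4) = mex{1} = 0
g(5) = mex{0} = 1
g(6) = mex{0,1} = 2
g(7) = mex{0,1,2} = 3
g(8) = mex{0,1,3} = 2
g(9) = mex{0,1,2} = 3
g(10) = mex{0,1,3} = 2
The P-positions (g = 0) in 0..10 are 0, 2, 4.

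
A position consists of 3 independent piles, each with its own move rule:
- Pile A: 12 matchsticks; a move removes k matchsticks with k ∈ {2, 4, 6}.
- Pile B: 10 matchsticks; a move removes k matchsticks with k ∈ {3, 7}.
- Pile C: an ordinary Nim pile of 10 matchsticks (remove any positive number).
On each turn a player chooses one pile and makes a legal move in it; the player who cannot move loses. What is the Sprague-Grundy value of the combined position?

8

Grundy values for pile A (subtraction set {2, 4, 6}):
k:     0  1  2  3  4  5  6  7  8  9 10 11 12
g(k):  0  0  1  1  2  2  3  3  0  0  1  1  2
So g(12) = 2.
For pile B, compute g(0), g(1), … with moves {3, 7}:
k:     0  1  2  3  4  5  6  7  8  9 10
g(k):  0  0  0  1  1  1  0  2  2  1  0
So g(10) = 0.
Pile C is a plain Nim pile of size 10, so its Grundy value is 10.
The value of a disjunctive sum is the nim-sum of the parts.
Combined value = 2 ⊕ 0 ⊕ 10 = 8.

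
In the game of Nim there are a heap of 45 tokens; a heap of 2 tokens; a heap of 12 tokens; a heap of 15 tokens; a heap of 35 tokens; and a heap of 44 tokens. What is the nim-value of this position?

In binary:
  101101  (45)
  000010  (2)
  001100  (12)
  001111  (15)
  100011  (35)
  101100  (44)
  ------
  100011  (35)

35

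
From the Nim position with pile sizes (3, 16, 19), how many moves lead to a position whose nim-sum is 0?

Nim-sum: 3 XOR 16 XOR 19 = 0.
The nim-sum is already 0, so every move leaves a nonzero nim-sum — there are no winning moves.

0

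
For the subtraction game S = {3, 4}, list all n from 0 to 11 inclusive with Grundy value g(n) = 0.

0, 1, 2, 7, 8, 9

Grundy values for subtraction set {3, 4}:
k:     0  1  2  3  4  5  6  7  8  9 10 11
g(k):  0  0  0  1  1  1  2  0  0  0  1  1
The P-positions (g = 0) in 0..11 are 0, 1, 2, 7, 8, 9.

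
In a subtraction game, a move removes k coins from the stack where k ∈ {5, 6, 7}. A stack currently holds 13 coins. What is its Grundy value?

0

Build the Grundy sequence with g(k) = mex{g(k−s) : s ∈ {5, 6, 7}, s ≤ k}:
k:     0  1  2  3  4  5  6  7  8  9 10 11 12 13
g(k):  0  0  0  0  0  1  1  1  1  1  2  2  0  0
So g(13) = 0.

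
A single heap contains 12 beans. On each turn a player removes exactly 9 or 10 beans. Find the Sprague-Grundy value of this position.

Compute g(0), g(1), … for moves {9, 10}:
g(0) = mex{} = 0
g(1) = mex{} = 0
g(2) = mex{} = 0
g(3) = mex{} = 0
g(4) = mex{} = 0
g(5) = mex{} = 0
g(6) = mex{} = 0
g(7) = mex{} = 0
g(8) = mex{} = 0
g(9) = mex{0} = 1
g(10) = mex{0} = 1
g(11) = mex{0} = 1
g(12) = mex{0} = 1
So g(12) = 1.

1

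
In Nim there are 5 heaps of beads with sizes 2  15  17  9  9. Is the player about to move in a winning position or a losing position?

Bitwise XOR of the heap sizes:
  00010  (2)
  01111  (15)
  10001  (17)
  01001  (9)
  01001  (9)
  -----
  11100  (28)
The nim-sum is 28 ≠ 0, so this is an N-position: the player to move can win.

Winning position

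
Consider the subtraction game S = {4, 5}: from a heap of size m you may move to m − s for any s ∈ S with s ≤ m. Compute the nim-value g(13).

1

Grundy values for subtraction set {4, 5}:
g(0) = mex{} = 0
g(1) = mex{} = 0
g(2) = mex{} = 0
g(3) = mex{} = 0
g(4) = mex{0} = 1
g(5) = mex{0} = 1
g(6) = mex{0} = 1
g(7) = mex{0} = 1
g(8) = mex{0,1} = 2
g(9) = mex{1} = 0
g(10) = mex{1} = 0
g(11) = mex{1} = 0
g(12) = mex{1,2} = 0
g(13) = mex{0,2} = 1
So g(13) = 1.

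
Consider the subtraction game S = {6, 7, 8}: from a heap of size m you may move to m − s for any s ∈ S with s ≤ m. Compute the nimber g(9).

Grundy values for subtraction set {6, 7, 8}:
g(0) = mex{} = 0
g(1) = mex{} = 0
g(2) = mex{} = 0
g(3) = mex{} = 0
g(4) = mex{} = 0
g(5) = mex{} = 0
g(6) = mex{0} = 1
g(7) = mex{0} = 1
g(8) = mex{0} = 1
g(9) = mex{0} = 1
So g(9) = 1.

1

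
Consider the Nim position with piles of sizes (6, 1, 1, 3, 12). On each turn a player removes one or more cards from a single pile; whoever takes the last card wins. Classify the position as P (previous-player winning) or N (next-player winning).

N-position

Compute the nim-sum pairwise:
6 XOR 1 = 7
7 XOR 1 = 6
6 XOR 3 = 5
5 XOR 12 = 9
The nim-sum is 9 ≠ 0, so this is an N-position: the player to move can win.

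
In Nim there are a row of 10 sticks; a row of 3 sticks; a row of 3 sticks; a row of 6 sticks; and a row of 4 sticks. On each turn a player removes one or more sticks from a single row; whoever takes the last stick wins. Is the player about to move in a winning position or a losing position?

Compute the nim-sum pairwise:
10 ^ 3 = 9
9 ^ 3 = 10
10 ^ 6 = 12
12 ^ 4 = 8
The nim-sum is 8 ≠ 0, so this is an N-position: the player to move can win.

Winning position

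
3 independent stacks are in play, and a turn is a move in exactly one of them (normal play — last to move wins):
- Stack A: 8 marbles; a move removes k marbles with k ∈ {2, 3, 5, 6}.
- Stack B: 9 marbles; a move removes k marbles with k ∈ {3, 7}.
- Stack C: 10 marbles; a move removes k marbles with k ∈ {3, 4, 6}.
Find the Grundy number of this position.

Build the Grundy sequence for stack A with g(k) = mex{g(k−s) : s ∈ {2, 3, 5, 6}, s ≤ k}:
g(0) = mex{} = 0
g(1) = mex{} = 0
g(2) = mex{0} = 1
g(3) = mex{0} = 1
g(4) = mex{0,1} = 2
g(5) = mex{0,1} = 2
g(6) = mex{0,1,2} = 3
g(7) = mex{0,1,2} = 3
g(8) = mex{1,2,3} = 0
So g(8) = 0.
For stack B, compute g(0), g(1), … with moves {3, 7}:
k:     0  1  2  3  4  5  6  7  8  9
g(k):  0  0  0  1  1  1  0  2  2  1
So g(9) = 1.
For stack C, compute g(0), g(1), … with moves {3, 4, 6}:
k:     0  1  2  3  4  5  6  7  8  9 10
g(k):  0  0  0  1  1  1  2  2  2  0  0
So g(10) = 0.
By the Sprague-Grundy theorem, the Grundy value of a sum of independent games is the XOR of the component values.
Combined value = 0 XOR 1 XOR 0 = 1.

1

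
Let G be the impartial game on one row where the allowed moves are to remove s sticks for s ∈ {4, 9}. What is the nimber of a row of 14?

0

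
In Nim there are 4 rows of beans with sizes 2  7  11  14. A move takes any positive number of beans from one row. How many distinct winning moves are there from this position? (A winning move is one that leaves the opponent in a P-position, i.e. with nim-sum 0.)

0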